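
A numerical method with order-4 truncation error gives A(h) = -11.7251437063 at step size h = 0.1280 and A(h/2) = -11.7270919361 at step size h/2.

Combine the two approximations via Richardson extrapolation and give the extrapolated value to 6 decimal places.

-11.727222

The method has order 4: 2^4 = 16.
2^4·A(h/2) = -187.6334709776; minus A(h) gives -175.9083272713.
(-175.9083272713) ÷ 15 = -11.7272218181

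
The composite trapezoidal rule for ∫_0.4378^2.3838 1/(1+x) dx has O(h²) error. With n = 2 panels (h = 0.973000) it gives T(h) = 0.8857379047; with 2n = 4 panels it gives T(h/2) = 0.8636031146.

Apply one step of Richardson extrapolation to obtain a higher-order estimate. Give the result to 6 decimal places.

The method has order 2: 2^2 = 4.
Top: 4(0.8636031146) − (0.8857379047) = 2.5686745537
R = 2.5686745537/3 = 0.8562248512

0.856225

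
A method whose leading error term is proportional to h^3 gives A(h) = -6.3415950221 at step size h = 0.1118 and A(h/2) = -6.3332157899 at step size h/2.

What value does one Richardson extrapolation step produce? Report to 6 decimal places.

-6.332019

r = 3, so 2^r = 8.
A(h/2) − A(h) = -6.3332157899 − (-6.3415950221) = 0.0083792322
Correction (A(h/2) − A(h))/(8 − 1) = 0.0083792322/7 = 0.0011970332
R = -6.3332157899 + 0.0011970332 = -6.3320187567
Shift from A(h/2): +0.0011970332.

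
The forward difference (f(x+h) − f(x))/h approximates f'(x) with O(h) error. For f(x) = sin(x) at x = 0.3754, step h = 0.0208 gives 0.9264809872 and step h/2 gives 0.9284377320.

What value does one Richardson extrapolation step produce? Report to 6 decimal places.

Error is O(h^1); halving h shrinks it by 2^1 = 2.
A(h/2) − A(h) = 0.9284377320 − 0.9264809872 = 0.0019567448
Correction (A(h/2) − A(h))/(2 − 1) = 0.0019567448/1 = 0.0019567448
R = A(h/2) + (A(h/2) − A(h))/1 = 0.9284377320 + 0.0019567448 = 0.9303944768
Gap between inputs: 1.957e-03; correction applied: +0.0019567448.

0.930394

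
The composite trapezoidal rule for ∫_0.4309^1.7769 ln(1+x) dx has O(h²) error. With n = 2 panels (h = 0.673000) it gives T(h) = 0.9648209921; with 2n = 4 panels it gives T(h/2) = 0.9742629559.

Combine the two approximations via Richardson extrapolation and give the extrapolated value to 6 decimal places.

0.977410

Leading term ∝ h^2; use weight 4 = 2^2.
Weighted: 3.8970518236 − 0.9648209921 = 2.9322308315
Divide by 2^2 − 1 = 3.
2.9322308315 ÷ 3 = 0.9774102772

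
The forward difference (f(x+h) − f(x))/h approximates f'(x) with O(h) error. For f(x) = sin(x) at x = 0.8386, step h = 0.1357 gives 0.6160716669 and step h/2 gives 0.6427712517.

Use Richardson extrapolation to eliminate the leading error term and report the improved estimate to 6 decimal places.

With r = 1 the leading error scales as h^1, so the weight is 2^1 = 2.
Weighted: 1.2855425034 − 0.6160716669 = 0.6694708365
Denominator 2 − 1 = 1.
Extrapolated: 0.6694708365 / 1 = 0.6694708365
Shift from A(h/2): +0.0266995848.

0.669471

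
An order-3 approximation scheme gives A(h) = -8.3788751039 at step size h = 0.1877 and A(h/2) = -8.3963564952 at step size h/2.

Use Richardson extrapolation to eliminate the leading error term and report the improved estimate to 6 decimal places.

The method has order 3: 2^3 = 8.
2^3×A(h/2) = -67.1708519616; minus A(h) gives -58.7919768577.
(-58.7919768577) ÷ 7 = -8.3988538368

-8.398854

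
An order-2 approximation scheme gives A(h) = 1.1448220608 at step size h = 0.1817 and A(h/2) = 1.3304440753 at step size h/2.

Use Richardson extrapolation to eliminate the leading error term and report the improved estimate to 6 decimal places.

r = 2: numerator weight 4, denominator 3.
Numerator 4·A(h/2) − A(h) = 4·1.3304440753 − 1.1448220608 = 4.1769542404
Divide by 2^2 − 1 = 3.
Extrapolated: 4.1769542404 / 3 = 1.3923180801
Gap between inputs: 1.856e-01; correction applied: +0.0618740048.

1.392318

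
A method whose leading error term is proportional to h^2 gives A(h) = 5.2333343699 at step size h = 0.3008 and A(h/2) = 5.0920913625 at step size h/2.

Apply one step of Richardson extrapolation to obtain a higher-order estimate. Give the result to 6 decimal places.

5.045010

r = 2, so 2^r = 4.
2^2·A(h/2) = 20.3683654500; minus A(h) gives 15.1350310801.
Divide by 2^2 − 1 = 3.
(4·5.0920913625 − 5.2333343699)/(4 − 1) = 5.0450103600
Gap between inputs: 1.412e-01; correction applied: −0.0470810025.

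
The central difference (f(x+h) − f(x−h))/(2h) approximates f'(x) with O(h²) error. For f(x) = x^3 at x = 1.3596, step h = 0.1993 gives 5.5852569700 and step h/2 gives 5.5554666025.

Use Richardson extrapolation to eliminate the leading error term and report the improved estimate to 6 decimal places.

5.545536

r = 2, so 2^r = 4.
4*5.5554666025 = 22.2218664100; 22.2218664100 − 5.5852569700 = 16.6366094400
Denominator 4 − 1 = 3.
Result: 5.5455364800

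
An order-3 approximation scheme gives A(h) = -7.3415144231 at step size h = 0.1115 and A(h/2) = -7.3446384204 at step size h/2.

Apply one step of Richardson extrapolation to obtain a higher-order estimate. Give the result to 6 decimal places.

-7.345085

With r = 3 the leading error scales as h^3, so the weight is 2^3 = 8.
8×(-7.3446384204) − (-7.3415144231) = -51.4155929401
R = (-51.4155929401)/7 = -7.3450847057
Gap between inputs: 3.124e-03; correction applied: −0.0004462853.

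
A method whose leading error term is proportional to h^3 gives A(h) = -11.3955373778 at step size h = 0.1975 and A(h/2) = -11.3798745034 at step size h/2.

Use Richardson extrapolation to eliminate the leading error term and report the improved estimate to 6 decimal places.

-11.377637

Error is O(h^3); halving h shrinks it by 2^3 = 8.
2^3×A(h/2) = -91.0389960272; minus A(h) gives -79.6434586494.
Divide by 2^3 − 1 = 7.
(-79.6434586494) ÷ 7 = -11.3776369499
Shift from A(h/2): +0.0022375535.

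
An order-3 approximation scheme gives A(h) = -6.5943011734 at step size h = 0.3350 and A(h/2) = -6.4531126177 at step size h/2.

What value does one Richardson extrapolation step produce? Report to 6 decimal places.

-6.432943

With r = 3 the leading error scales as h^3, so the weight is 2^3 = 8.
Top: 8(-6.4531126177) − (-6.5943011734) = -45.0305997682
(-45.0305997682) ÷ 7 = -6.4329428240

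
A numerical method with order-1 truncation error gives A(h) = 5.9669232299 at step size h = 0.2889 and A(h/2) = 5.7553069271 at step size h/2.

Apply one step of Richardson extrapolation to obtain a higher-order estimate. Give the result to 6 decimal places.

Method order is 1; weight 2^1 = 2.
2 × 5.7553069271 = 11.5106138542; subtract 5.9669232299 → 5.5436906243
Divide by 2^1 − 1 = 1.
(2 × 5.7553069271 − 5.9669232299)/(2 − 1) = 5.5436906243
Correction |R − A(h/2)| = 2.116e-01; gap |A(h/2) − A(h)| = 2.116e-01.

5.543691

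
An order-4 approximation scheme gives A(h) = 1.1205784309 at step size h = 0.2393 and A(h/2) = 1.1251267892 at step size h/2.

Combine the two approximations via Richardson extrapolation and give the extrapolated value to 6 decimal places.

r = 4: numerator weight 16, denominator 15.
16*1.1251267892 − 1.1205784309 = 16.8814501963
Denominator 16 − 1 = 15.
R = 16.8814501963/15 = 1.1254300131

1.125430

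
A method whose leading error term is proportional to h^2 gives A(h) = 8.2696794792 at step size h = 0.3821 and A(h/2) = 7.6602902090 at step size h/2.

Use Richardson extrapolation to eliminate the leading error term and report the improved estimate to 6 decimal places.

The method has order 2: 2^2 = 4.
4·7.6602902090 = 30.6411608360; subtract 8.2696794792 → 22.3714813568
Divide by 2^2 − 1 = 3.
(4·7.6602902090 − 8.2696794792)/(4 − 1) = 7.4571604523

7.457160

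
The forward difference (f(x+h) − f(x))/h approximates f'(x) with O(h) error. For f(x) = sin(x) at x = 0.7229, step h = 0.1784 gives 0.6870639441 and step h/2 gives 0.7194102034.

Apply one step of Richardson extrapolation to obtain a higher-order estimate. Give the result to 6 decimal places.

0.751756

Order 1 gives 2^r = 2 and 2^r − 1 = 1.
Numerator 2 × A(h/2) − A(h) = 2 × 0.7194102034 − 0.6870639441 = 0.7517564627
Extrapolated: 0.7517564627 / 1 = 0.7517564627
Shift from A(h/2): +0.0323462593.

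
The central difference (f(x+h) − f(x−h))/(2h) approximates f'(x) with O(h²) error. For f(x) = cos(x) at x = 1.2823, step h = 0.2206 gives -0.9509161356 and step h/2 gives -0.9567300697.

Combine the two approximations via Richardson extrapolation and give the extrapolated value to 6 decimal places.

-0.958668

Error is O(h^2); halving h shrinks it by 2^2 = 4.
2^2 × A(h/2) = -3.8269202788; minus A(h) gives -2.8760041432.
Denominator 4 − 1 = 3.
(4 × (-0.9567300697) − (-0.9509161356))/(4 − 1) = -0.9586680477
Correction |R − A(h/2)| = 1.938e-03; gap |A(h/2) − A(h)| = 5.814e-03.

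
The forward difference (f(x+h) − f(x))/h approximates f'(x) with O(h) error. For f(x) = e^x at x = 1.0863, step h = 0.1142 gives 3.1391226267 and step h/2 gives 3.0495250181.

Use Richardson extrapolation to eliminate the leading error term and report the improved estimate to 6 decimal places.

2.959927

Order 1 gives 2^r = 2 and 2^r − 1 = 1.
Top: 2(3.0495250181) − (3.1391226267) = 2.9599274095
Denominator 2 − 1 = 1.
(2 × 3.0495250181 − 3.1391226267)/(2 − 1) = 2.9599274095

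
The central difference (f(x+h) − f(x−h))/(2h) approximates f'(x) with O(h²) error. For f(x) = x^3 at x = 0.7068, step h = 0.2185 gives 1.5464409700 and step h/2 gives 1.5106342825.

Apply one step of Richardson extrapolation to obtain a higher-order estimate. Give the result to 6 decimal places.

Error is O(h^2); halving h shrinks it by 2^2 = 4.
2^2 × A(h/2) = 6.0425371300; minus A(h) gives 4.4960961600.
4.4960961600 ÷ 3 = 1.4986987200

1.498699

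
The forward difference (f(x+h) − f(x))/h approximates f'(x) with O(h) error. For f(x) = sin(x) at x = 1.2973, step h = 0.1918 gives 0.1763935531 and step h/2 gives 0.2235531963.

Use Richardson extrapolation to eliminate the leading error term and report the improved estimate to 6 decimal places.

0.270713

Leading term ∝ h^1; use weight 2 = 2^1.
Difference of the inputs: 0.2235531963 − 0.1763935531 = 0.0471596432
Divide by 2^1 − 1 = 1: 0.0471596432/1 = 0.0471596432
R = 0.2235531963 + 0.0471596432 = 0.2707128395
Correction |R − A(h/2)| = 4.716e-02; gap |A(h/2) − A(h)| = 4.716e-02.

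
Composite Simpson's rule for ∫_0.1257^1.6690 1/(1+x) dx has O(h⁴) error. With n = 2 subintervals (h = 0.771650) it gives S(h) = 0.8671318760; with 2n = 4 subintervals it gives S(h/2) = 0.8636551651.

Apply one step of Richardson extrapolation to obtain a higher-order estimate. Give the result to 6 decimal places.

0.863423

r = 4: numerator weight 16, denominator 15.
Numerator 16×A(h/2) − A(h) = 16×0.8636551651 − 0.8671318760 = 12.9513507656
(16×0.8636551651 − 0.8671318760)/(16 − 1) = 0.8634233844
Correction |R − A(h/2)| = 2.318e-04; gap |A(h/2) − A(h)| = 3.477e-03.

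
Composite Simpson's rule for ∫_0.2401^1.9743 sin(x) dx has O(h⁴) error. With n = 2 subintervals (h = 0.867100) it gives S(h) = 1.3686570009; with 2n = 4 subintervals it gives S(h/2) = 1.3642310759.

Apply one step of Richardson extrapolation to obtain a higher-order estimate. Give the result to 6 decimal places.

1.363936

r = 4, so 2^r = 16.
16 × 1.3642310759 = 21.8276972144; 21.8276972144 − 1.3686570009 = 20.4590402135
R = 20.4590402135/15 = 1.3639360142
Correction |R − A(h/2)| = 2.951e-04; gap |A(h/2) − A(h)| = 4.426e-03.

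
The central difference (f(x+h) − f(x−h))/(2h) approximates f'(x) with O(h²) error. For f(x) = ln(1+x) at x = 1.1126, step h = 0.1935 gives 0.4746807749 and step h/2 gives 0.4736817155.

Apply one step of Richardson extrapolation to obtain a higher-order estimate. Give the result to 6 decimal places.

r = 2: numerator weight 4, denominator 3.
Top: 4(0.4736817155) − (0.4746807749) = 1.4200460871
R = 1.4200460871/3 = 0.4733486957
Correction |R − A(h/2)| = 3.330e-04; gap |A(h/2) − A(h)| = 9.991e-04.

0.473349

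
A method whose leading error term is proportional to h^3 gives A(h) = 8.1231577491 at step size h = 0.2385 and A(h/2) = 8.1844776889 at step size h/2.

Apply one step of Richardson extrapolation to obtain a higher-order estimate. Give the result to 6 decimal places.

8.193238

Leading term ∝ h^3; use weight 8 = 2^3.
8·8.1844776889 = 65.4758215112; 65.4758215112 − 8.1231577491 = 57.3526637621
Denominator 8 − 1 = 7.
R = 57.3526637621/7 = 8.1932376803
Shift from A(h/2): +0.0087599914.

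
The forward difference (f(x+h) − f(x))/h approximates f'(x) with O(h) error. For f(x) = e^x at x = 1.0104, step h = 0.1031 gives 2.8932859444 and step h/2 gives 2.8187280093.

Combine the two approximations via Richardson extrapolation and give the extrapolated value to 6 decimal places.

Order 1 gives 2^r = 2 and 2^r − 1 = 1.
Weighted: 5.6374560186 − 2.8932859444 = 2.7441700742
R = 2.7441700742/1 = 2.7441700742
Correction |R − A(h/2)| = 7.456e-02; gap |A(h/2) − A(h)| = 7.456e-02.

2.744170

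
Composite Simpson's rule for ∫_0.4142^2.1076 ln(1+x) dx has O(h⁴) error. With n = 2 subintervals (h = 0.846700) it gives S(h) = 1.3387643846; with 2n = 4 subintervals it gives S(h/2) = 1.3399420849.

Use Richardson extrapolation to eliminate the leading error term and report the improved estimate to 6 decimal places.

1.340021

Error is O(h^4); halving h shrinks it by 2^4 = 16.
Top: 16(1.3399420849) − (1.3387643846) = 20.1003089738
20.1003089738 ÷ 15 = 1.3400205983
Correction |R − A(h/2)| = 7.851e-05; gap |A(h/2) − A(h)| = 1.178e-03.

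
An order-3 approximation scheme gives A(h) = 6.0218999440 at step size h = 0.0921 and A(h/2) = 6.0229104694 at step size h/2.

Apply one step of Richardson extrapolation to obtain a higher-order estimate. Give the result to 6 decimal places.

6.023055

With r = 3 the leading error scales as h^3, so the weight is 2^3 = 8.
8*6.0229104694 = 48.1832837552; subtract 6.0218999440 → 42.1613838112
R = 42.1613838112/7 = 6.0230548302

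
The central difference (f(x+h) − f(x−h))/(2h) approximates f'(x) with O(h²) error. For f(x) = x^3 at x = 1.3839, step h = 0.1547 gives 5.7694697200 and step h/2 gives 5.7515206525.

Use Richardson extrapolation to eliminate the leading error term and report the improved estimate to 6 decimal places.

r = 2: numerator weight 4, denominator 3.
4*5.7515206525 = 23.0060826100; 23.0060826100 − 5.7694697200 = 17.2366128900
R = 17.2366128900/3 = 5.7455376300
Gap between inputs: 1.795e-02; correction applied: −0.0059830225.

5.745538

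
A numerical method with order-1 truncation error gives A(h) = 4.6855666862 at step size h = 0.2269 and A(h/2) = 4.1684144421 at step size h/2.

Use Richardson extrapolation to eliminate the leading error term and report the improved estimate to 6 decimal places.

3.651262

Leading term ∝ h^1; use weight 2 = 2^1.
Numerator 2 × A(h/2) − A(h) = 2 × 4.1684144421 − 4.6855666862 = 3.6512621980
(2 × 4.1684144421 − 4.6855666862)/(2 − 1) = 3.6512621980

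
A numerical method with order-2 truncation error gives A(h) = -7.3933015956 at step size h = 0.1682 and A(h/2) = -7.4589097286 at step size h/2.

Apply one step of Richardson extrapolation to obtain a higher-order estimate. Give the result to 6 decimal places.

Error is O(h^2); halving h shrinks it by 2^2 = 4.
Weighted: (-29.8356389144) − (-7.3933015956) = -22.4423373188
Divide by 2^2 − 1 = 3.
R = (-22.4423373188)/3 = -7.4807791063

-7.480779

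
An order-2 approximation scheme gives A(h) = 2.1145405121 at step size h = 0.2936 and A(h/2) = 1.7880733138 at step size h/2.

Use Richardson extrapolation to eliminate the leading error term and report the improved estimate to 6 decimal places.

1.679251

The method has order 2: 2^2 = 4.
Difference of the inputs: 1.7880733138 − 2.1145405121 = -0.3264671983
Divide by 2^2 − 1 = 3: (-0.3264671983)/3 = -0.1088223994
R = A(h/2) + (A(h/2) − A(h))/3 = 1.7880733138 − 0.1088223994 = 1.6792509144
Correction |R − A(h/2)| = 1.088e-01; gap |A(h/2) − A(h)| = 3.265e-01.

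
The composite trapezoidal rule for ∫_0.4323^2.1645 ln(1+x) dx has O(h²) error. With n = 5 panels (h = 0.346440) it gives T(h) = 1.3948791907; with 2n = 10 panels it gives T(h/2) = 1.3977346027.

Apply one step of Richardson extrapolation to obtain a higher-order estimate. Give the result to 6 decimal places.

1.398686

r = 2, so 2^r = 4.
4*1.3977346027 − 1.3948791907 = 4.1960592201
Divide by 2^2 − 1 = 3.
So the Richardson estimate is 1.3986864067.
Shift from A(h/2): +0.0009518040.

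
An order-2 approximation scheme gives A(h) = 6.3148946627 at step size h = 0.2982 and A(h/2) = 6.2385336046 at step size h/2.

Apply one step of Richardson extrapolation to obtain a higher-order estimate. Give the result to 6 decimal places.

Order 2 gives 2^r = 4 and 2^r − 1 = 3.
Top: 4(6.2385336046) − (6.3148946627) = 18.6392397557
R = 18.6392397557/3 = 6.2130799186
Shift from A(h/2): −0.0254536860.

6.213080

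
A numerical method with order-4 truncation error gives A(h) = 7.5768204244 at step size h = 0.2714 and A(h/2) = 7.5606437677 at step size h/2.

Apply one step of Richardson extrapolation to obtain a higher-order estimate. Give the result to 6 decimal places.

7.559565

With r = 4 the leading error scales as h^4, so the weight is 2^4 = 16.
Numerator 16×A(h/2) − A(h) = 16×7.5606437677 − 7.5768204244 = 113.3934798588
Extrapolated: 113.3934798588 / 15 = 7.5595653239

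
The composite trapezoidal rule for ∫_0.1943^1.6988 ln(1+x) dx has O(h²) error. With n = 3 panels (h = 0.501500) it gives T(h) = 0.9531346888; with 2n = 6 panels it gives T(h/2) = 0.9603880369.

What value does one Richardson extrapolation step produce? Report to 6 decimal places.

0.962806

Order 2 gives 2^r = 4 and 2^r − 1 = 3.
4 × 0.9603880369 = 3.8415521476; 3.8415521476 − 0.9531346888 = 2.8884174588
Divide by 2^2 − 1 = 3.
Extrapolated: 2.8884174588 / 3 = 0.9628058196
Shift from A(h/2): +0.0024177827.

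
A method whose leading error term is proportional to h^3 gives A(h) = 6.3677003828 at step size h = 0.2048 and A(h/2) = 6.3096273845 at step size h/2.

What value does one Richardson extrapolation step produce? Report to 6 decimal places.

Method order is 3; weight 2^3 = 8.
Difference of the inputs: 6.3096273845 − 6.3677003828 = -0.0580729983
Divide by 2^3 − 1 = 7: (-0.0580729983)/7 = -0.0082961426
R = 6.3096273845 − 0.0082961426 = 6.3013312419

6.301331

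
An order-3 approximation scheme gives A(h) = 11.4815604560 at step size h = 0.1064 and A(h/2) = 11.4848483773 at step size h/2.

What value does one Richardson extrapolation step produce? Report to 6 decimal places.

11.485318

The method has order 3: 2^3 = 8.
Weighted: 91.8787870184 − 11.4815604560 = 80.3972265624
Divide by 2^3 − 1 = 7.
R = 80.3972265624/7 = 11.4853180803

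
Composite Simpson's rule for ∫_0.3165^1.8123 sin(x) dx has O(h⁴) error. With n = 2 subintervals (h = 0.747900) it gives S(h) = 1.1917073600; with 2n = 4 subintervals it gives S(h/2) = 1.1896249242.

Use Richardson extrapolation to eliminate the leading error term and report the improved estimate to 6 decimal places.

Method order is 4; weight 2^4 = 16.
Difference of the inputs: 1.1896249242 − 1.1917073600 = -0.0020824358
Divide by 2^4 − 1 = 15: (-0.0020824358)/15 = -0.0001388291
R = A(h/2) + (A(h/2) − A(h))/15 = 1.1896249242 − 0.0001388291 = 1.1894860951

1.189486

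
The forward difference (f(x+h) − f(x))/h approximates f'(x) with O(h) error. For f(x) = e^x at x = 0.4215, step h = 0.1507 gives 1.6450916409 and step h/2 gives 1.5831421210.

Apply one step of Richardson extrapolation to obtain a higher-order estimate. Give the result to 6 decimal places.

The method has order 1: 2^1 = 2.
Top: 2(1.5831421210) − (1.6450916409) = 1.5211926011
Denominator 2 − 1 = 1.
Result: 1.5211926011
Gap between inputs: 6.195e-02; correction applied: −0.0619495199.

1.521193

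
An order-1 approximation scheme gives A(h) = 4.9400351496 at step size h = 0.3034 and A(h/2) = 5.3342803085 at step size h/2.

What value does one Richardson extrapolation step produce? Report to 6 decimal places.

5.728525

Order 1 gives 2^r = 2 and 2^r − 1 = 1.
Weighted: 10.6685606170 − 4.9400351496 = 5.7285254674
Divide by 2^1 − 1 = 1.
Extrapolated: 5.7285254674 / 1 = 5.7285254674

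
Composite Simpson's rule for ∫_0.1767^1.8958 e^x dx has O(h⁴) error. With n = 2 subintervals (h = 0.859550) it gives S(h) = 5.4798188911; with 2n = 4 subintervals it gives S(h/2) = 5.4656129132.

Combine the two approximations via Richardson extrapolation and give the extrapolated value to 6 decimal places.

r = 4, so 2^r = 16.
2^4·A(h/2) = 87.4498066112; minus A(h) gives 81.9699877201.
Divide by 2^4 − 1 = 15.
Extrapolated: 81.9699877201 / 15 = 5.4646658480
Shift from A(h/2): −0.0009470652.

5.464666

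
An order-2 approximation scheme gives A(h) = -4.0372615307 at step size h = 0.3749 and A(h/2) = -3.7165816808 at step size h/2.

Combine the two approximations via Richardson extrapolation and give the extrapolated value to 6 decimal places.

With r = 2 the leading error scales as h^2, so the weight is 2^2 = 4.
Numerator 4·A(h/2) − A(h) = 4·(-3.7165816808) − (-4.0372615307) = -10.8290651925
(-10.8290651925) ÷ 3 = -3.6096883975

-3.609688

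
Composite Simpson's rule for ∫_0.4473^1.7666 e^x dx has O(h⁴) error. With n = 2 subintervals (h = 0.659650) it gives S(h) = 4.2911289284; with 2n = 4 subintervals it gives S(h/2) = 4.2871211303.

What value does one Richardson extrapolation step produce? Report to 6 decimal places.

Leading term ∝ h^4; use weight 16 = 2^4.
16×4.2871211303 = 68.5939380848; subtract 4.2911289284 → 64.3028091564
Divide by 2^4 − 1 = 15.
Extrapolated: 64.3028091564 / 15 = 4.2868539438

4.286854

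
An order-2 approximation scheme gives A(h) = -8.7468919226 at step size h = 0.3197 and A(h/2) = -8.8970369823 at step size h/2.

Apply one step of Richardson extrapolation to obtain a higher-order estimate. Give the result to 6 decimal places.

-8.947085

With r = 2 the leading error scales as h^2, so the weight is 2^2 = 4.
Weighted: (-35.5881479292) − (-8.7468919226) = -26.8412560066
Denominator 4 − 1 = 3.
(4*(-8.8970369823) − (-8.7468919226))/(4 − 1) = -8.9470853355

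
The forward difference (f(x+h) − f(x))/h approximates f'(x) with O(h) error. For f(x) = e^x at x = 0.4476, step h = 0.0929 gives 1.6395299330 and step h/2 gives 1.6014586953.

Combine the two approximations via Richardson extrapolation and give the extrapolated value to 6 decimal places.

1.563387

Error is O(h^1); halving h shrinks it by 2^1 = 2.
Numerator 2·A(h/2) − A(h) = 2·1.6014586953 − 1.6395299330 = 1.5633874576
Extrapolated: 1.5633874576 / 1 = 1.5633874576
Correction |R − A(h/2)| = 3.807e-02; gap |A(h/2) − A(h)| = 3.807e-02.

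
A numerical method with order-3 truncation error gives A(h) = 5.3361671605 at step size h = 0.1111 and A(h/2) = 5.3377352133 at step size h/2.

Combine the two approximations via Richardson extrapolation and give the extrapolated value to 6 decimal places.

5.337959

r = 3: numerator weight 8, denominator 7.
2^3 × A(h/2) = 42.7018817064; minus A(h) gives 37.3657145459.
(8 × 5.3377352133 − 5.3361671605)/(8 − 1) = 5.3379592208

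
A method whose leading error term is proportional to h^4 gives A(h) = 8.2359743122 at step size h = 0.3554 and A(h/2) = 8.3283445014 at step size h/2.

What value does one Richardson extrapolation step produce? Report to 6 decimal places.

r = 4: numerator weight 16, denominator 15.
Top: 16(8.3283445014) − (8.2359743122) = 125.0175377102
Extrapolated: 125.0175377102 / 15 = 8.3345025140
Gap between inputs: 9.237e-02; correction applied: +0.0061580126.

8.334503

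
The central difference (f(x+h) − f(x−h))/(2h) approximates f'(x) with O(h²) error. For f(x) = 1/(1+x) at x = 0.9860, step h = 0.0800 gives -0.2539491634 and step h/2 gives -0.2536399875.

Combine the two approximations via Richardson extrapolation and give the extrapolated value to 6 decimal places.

-0.253537

Order 2 gives 2^r = 4 and 2^r − 1 = 3.
Top: 4(-0.2536399875) − (-0.2539491634) = -0.7606107866
Divide by 2^2 − 1 = 3.
(-0.7606107866) ÷ 3 = -0.2535369289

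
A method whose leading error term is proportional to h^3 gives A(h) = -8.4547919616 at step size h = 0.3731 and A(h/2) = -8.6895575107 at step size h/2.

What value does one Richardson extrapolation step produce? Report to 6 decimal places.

-8.723095

Error is O(h^3); halving h shrinks it by 2^3 = 8.
8×(-8.6895575107) = -69.5164600856; (-69.5164600856) − (-8.4547919616) = -61.0616681240
(8×(-8.6895575107) − (-8.4547919616))/(8 − 1) = -8.7230954463
Gap between inputs: 2.348e-01; correction applied: −0.0335379356.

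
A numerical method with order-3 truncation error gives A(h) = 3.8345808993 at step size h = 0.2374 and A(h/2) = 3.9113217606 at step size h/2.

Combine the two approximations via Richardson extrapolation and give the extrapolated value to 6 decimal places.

3.922285

r = 3: numerator weight 8, denominator 7.
8×3.9113217606 = 31.2905740848; subtract 3.8345808993 → 27.4559931855
Divide by 2^3 − 1 = 7.
So the Richardson estimate is 3.9222847408.
Correction |R − A(h/2)| = 1.096e-02; gap |A(h/2) − A(h)| = 7.674e-02.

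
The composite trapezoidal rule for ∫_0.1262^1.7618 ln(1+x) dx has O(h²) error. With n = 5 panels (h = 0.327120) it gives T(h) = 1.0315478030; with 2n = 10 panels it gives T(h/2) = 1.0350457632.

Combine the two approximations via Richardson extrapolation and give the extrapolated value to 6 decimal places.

1.036212

Order 2 gives 2^r = 4 and 2^r − 1 = 3.
4 × 1.0350457632 = 4.1401830528; subtract 1.0315478030 → 3.1086352498
3.1086352498 ÷ 3 = 1.0362117499
Shift from A(h/2): +0.0011659867.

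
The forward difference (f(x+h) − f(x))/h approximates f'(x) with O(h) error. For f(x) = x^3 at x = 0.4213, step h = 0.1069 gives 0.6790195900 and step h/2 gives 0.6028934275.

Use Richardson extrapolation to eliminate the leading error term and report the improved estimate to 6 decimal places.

Order 1 gives 2^r = 2 and 2^r − 1 = 1.
2×0.6028934275 − 0.6790195900 = 0.5267672650
Divide by 2^1 − 1 = 1.
Extrapolated: 0.5267672650 / 1 = 0.5267672650
Gap between inputs: 7.613e-02; correction applied: −0.0761261625.

0.526767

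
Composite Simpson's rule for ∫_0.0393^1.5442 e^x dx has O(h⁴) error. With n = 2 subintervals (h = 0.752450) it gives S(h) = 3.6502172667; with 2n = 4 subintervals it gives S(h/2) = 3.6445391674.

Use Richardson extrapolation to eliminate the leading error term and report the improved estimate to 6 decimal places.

Error is O(h^4); halving h shrinks it by 2^4 = 16.
16·3.6445391674 = 58.3126266784; 58.3126266784 − 3.6502172667 = 54.6624094117
Denominator 16 − 1 = 15.
Extrapolated: 54.6624094117 / 15 = 3.6441606274
Shift from A(h/2): −0.0003785400.

3.644161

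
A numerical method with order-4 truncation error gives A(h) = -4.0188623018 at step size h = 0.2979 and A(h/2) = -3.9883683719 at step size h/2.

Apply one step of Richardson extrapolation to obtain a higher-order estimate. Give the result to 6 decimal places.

Leading term ∝ h^4; use weight 16 = 2^4.
16·(-3.9883683719) = -63.8138939504; subtract (-4.0188623018) → -59.7950316486
(16·(-3.9883683719) − (-4.0188623018))/(16 − 1) = -3.9863354432

-3.986335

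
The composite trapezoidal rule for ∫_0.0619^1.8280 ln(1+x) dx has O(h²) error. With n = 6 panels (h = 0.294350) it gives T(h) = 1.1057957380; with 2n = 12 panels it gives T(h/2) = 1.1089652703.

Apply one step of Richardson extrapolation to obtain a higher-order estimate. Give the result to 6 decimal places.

1.110022

r = 2, so 2^r = 4.
2^2·A(h/2) = 4.4358610812; minus A(h) gives 3.3300653432.
Denominator 4 − 1 = 3.
(4·1.1089652703 − 1.1057957380)/(4 − 1) = 1.1100217811
Shift from A(h/2): +0.0010565108.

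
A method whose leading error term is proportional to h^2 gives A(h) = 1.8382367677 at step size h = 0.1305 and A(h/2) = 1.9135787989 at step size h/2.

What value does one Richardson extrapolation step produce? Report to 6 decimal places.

1.938693

Error is O(h^2); halving h shrinks it by 2^2 = 4.
4·1.9135787989 = 7.6543151956; subtract 1.8382367677 → 5.8160784279
5.8160784279 ÷ 3 = 1.9386928093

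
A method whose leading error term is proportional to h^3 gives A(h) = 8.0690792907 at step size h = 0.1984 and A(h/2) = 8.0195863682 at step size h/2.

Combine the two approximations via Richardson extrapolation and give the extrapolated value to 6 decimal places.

8.012516

The method has order 3: 2^3 = 8.
Top: 8(8.0195863682) − (8.0690792907) = 56.0876116549
(8·8.0195863682 − 8.0690792907)/(8 − 1) = 8.0125159507
Correction |R − A(h/2)| = 7.070e-03; gap |A(h/2) − A(h)| = 4.949e-02.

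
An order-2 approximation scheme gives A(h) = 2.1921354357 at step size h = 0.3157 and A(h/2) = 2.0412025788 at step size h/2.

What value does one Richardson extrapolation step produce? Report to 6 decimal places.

1.990892

r = 2, so 2^r = 4.
4·2.0412025788 = 8.1648103152; subtract 2.1921354357 → 5.9726748795
5.9726748795 ÷ 3 = 1.9908916265
Shift from A(h/2): −0.0503109523.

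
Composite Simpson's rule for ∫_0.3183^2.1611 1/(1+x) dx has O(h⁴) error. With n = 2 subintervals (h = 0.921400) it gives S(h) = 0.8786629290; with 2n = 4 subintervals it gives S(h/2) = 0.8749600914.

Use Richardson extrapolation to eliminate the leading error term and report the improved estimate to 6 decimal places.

With r = 4 the leading error scales as h^4, so the weight is 2^4 = 16.
16 × 0.8749600914 = 13.9993614624; subtract 0.8786629290 → 13.1206985334
Denominator 16 − 1 = 15.
Extrapolated: 13.1206985334 / 15 = 0.8747132356

0.874713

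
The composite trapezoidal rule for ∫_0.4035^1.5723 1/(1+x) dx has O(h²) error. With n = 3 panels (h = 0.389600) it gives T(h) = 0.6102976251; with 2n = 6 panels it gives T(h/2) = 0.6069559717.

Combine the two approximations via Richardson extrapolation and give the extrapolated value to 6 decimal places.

0.605842

r = 2, so 2^r = 4.
4×0.6069559717 = 2.4278238868; 2.4278238868 − 0.6102976251 = 1.8175262617
R = 1.8175262617/3 = 0.6058420872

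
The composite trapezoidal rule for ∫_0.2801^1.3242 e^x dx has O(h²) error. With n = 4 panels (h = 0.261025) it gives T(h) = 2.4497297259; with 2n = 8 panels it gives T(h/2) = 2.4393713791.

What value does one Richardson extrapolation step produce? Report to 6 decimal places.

Leading term ∝ h^2; use weight 4 = 2^2.
Top: 4(2.4393713791) − (2.4497297259) = 7.3077557905
R = 7.3077557905/3 = 2.4359185968

2.435919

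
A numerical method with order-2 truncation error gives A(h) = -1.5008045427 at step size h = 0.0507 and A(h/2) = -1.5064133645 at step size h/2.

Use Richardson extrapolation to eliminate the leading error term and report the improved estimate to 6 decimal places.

-1.508283

Order 2 gives 2^r = 4 and 2^r − 1 = 3.
A(h/2) − A(h) = -1.5064133645 − (-1.5008045427) = -0.0056088218
Correction (A(h/2) − A(h))/(4 − 1) = (-0.0056088218)/3 = -0.0018696073
R = -1.5064133645 − 0.0018696073 = -1.5082829718
Shift from A(h/2): −0.0018696073.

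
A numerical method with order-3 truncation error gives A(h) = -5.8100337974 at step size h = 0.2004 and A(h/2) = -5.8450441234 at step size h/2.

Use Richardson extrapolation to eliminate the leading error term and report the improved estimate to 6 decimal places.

Error is O(h^3); halving h shrinks it by 2^3 = 8.
A(h/2) − A(h) = -5.8450441234 − (-5.8100337974) = -0.0350103260
Correction (A(h/2) − A(h))/(8 − 1) = (-0.0350103260)/7 = -0.0050014751
R = A(h/2) + (A(h/2) − A(h))/7 = -5.8450441234 − 0.0050014751 = -5.8500455985

-5.850046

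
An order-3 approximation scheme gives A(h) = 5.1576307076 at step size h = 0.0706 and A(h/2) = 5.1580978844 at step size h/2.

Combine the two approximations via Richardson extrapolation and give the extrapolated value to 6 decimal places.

Order 3 gives 2^r = 8 and 2^r − 1 = 7.
8 × 5.1580978844 = 41.2647830752; subtract 5.1576307076 → 36.1071523676
Denominator 8 − 1 = 7.
So the Richardson estimate is 5.1581646239.

5.158165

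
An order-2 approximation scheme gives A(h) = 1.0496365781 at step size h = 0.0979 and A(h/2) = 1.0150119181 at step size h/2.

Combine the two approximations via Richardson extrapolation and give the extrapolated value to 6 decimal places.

Leading term ∝ h^2; use weight 4 = 2^2.
Weighted: 4.0600476724 − 1.0496365781 = 3.0104110943
Denominator 4 − 1 = 3.
Result: 1.0034703648

1.003470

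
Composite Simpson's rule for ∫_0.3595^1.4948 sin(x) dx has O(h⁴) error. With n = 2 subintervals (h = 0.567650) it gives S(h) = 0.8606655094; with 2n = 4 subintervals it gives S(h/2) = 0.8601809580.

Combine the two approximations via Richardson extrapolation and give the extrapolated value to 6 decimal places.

0.860149

Method order is 4; weight 2^4 = 16.
2^4 × A(h/2) = 13.7628953280; minus A(h) gives 12.9022298186.
12.9022298186 ÷ 15 = 0.8601486546
Shift from A(h/2): −0.0000323034.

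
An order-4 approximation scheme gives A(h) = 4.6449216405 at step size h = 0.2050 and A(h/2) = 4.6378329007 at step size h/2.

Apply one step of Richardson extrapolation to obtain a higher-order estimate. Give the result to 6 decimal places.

The method has order 4: 2^4 = 16.
16·4.6378329007 − 4.6449216405 = 69.5604047707
(16·4.6378329007 − 4.6449216405)/(16 − 1) = 4.6373603180

4.637360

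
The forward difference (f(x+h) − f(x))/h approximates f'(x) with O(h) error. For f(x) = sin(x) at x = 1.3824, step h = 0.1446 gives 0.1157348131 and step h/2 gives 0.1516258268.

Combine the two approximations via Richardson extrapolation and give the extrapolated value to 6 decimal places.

With r = 1 the leading error scales as h^1, so the weight is 2^1 = 2.
2×0.1516258268 − 0.1157348131 = 0.1875168405
Denominator 2 − 1 = 1.
Extrapolated: 0.1875168405 / 1 = 0.1875168405

0.187517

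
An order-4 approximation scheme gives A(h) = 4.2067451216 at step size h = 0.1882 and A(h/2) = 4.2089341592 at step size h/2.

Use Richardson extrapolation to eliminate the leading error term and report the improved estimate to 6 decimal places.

Order 4 gives 2^r = 16 and 2^r − 1 = 15.
Top: 16(4.2089341592) − (4.2067451216) = 63.1362014256
(16×4.2089341592 − 4.2067451216)/(16 − 1) = 4.2090800950

4.209080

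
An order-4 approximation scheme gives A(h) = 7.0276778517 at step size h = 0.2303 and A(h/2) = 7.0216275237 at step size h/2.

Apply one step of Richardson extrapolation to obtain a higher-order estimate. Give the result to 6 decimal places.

7.021224

Leading term ∝ h^4; use weight 16 = 2^4.
Difference of the inputs: 7.0216275237 − 7.0276778517 = -0.0060503280
Divide by 2^4 − 1 = 15: (-0.0060503280)/15 = -0.0004033552
R = 7.0216275237 − 0.0004033552 = 7.0212241685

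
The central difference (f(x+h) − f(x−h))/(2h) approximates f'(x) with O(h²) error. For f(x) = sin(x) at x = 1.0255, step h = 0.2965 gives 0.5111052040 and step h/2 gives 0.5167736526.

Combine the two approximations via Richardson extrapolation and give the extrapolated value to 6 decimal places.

0.518663

r = 2: numerator weight 4, denominator 3.
Top: 4(0.5167736526) − (0.5111052040) = 1.5559894064
Divide by 2^2 − 1 = 3.
1.5559894064 ÷ 3 = 0.5186631355
Correction |R − A(h/2)| = 1.889e-03; gap |A(h/2) − A(h)| = 5.668e-03.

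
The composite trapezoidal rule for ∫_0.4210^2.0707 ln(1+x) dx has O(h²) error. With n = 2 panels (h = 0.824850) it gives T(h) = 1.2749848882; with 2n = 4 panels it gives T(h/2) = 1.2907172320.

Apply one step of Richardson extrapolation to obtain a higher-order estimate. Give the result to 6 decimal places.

Method order is 2; weight 2^2 = 4.
4 × 1.2907172320 = 5.1628689280; 5.1628689280 − 1.2749848882 = 3.8878840398
(4 × 1.2907172320 − 1.2749848882)/(4 − 1) = 1.2959613466
Correction |R − A(h/2)| = 5.244e-03; gap |A(h/2) − A(h)| = 1.573e-02.

1.295961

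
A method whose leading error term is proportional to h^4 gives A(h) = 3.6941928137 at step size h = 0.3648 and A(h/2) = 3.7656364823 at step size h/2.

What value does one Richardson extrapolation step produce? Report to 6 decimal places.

Method order is 4; weight 2^4 = 16.
2^4 × A(h/2) = 60.2501837168; minus A(h) gives 56.5559909031.
Extrapolated: 56.5559909031 / 15 = 3.7703993935
Gap between inputs: 7.144e-02; correction applied: +0.0047629112.

3.770399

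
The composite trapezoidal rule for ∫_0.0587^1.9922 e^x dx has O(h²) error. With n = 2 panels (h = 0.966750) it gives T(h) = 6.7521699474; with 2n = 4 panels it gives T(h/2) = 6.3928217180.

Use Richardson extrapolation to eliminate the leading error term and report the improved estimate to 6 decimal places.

6.273039

Method order is 2; weight 2^2 = 4.
2^2*A(h/2) = 25.5712868720; minus A(h) gives 18.8191169246.
Divide by 2^2 − 1 = 3.
So the Richardson estimate is 6.2730389749.
Gap between inputs: 3.593e-01; correction applied: −0.1197827431.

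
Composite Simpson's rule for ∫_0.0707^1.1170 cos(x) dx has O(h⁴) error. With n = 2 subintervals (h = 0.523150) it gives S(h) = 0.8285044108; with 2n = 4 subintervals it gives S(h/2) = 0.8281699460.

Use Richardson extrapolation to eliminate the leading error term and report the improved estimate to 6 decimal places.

0.828148

r = 4, so 2^r = 16.
16×0.8281699460 = 13.2507191360; 13.2507191360 − 0.8285044108 = 12.4222147252
Denominator 16 − 1 = 15.
So the Richardson estimate is 0.8281476483.
Shift from A(h/2): −0.0000222977.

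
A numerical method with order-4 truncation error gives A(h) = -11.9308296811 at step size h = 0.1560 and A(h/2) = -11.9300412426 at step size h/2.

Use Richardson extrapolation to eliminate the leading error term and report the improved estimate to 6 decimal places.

-11.929989

Error is O(h^4); halving h shrinks it by 2^4 = 16.
16×(-11.9300412426) = -190.8806598816; (-190.8806598816) − (-11.9308296811) = -178.9498302005
R = (-178.9498302005)/15 = -11.9299886800
Shift from A(h/2): +0.0000525626.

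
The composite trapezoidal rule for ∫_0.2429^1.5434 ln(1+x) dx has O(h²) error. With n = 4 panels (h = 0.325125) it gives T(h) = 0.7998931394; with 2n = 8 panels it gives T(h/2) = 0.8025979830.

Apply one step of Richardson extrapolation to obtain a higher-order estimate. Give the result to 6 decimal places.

0.803500

With r = 2 the leading error scales as h^2, so the weight is 2^2 = 4.
4×0.8025979830 = 3.2103919320; 3.2103919320 − 0.7998931394 = 2.4104987926
R = 2.4104987926/3 = 0.8034995975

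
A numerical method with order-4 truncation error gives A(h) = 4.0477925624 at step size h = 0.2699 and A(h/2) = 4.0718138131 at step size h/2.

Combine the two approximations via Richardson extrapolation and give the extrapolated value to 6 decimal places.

4.073415

The method has order 4: 2^4 = 16.
16·4.0718138131 = 65.1490210096; 65.1490210096 − 4.0477925624 = 61.1012284472
Divide by 2^4 − 1 = 15.
Result: 4.0734152298
Shift from A(h/2): +0.0016014167.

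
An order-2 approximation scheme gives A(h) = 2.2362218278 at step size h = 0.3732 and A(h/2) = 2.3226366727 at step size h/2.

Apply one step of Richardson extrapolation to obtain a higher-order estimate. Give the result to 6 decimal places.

2.351442

With r = 2 the leading error scales as h^2, so the weight is 2^2 = 4.
4·2.3226366727 = 9.2905466908; subtract 2.2362218278 → 7.0543248630
Denominator 4 − 1 = 3.
Result: 2.3514416210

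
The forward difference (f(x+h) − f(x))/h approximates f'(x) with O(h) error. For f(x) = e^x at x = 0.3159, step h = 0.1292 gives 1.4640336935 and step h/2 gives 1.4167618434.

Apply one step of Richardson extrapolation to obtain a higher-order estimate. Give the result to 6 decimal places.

With r = 1 the leading error scales as h^1, so the weight is 2^1 = 2.
2^1×A(h/2) = 2.8335236868; minus A(h) gives 1.3694899933.
(2×1.4167618434 − 1.4640336935)/(2 − 1) = 1.3694899933

1.369490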